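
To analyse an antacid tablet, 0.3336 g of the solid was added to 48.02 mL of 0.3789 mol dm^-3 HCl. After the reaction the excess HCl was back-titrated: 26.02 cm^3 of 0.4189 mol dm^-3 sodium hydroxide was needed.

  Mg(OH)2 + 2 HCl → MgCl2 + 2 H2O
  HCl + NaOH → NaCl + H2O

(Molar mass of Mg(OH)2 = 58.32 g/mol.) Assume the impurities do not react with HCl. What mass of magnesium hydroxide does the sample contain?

0.2127 g

n(HCl) added = 0.04802 × 0.3789 = 0.01819 mol
n(NaOH) used in back-titration = 0.02602 × 0.4189 = 0.01090 mol
n(HCl) left over = 0.01090 mol (1:1 ratio)
n(HCl) consumed by analyte = 0.01819 − 0.01090 = 7.295 × 10^-3 mol
From the 1:2 ratio, n(Mg(OH)2) = 1/2 × 7.295 × 10^-3 = 3.648 × 10^-3 mol
mass of Mg(OH)2 = 3.648 × 10^-3 × 58.32 = 0.2127 g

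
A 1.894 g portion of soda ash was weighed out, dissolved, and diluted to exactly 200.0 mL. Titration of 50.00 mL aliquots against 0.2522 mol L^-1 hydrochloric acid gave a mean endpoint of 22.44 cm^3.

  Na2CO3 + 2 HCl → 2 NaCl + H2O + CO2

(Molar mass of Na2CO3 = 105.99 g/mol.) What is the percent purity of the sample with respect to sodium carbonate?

n(HCl) per titration = 0.02244 × 0.2522 = 5.659 × 10^-3 mol
From the 1:2 ratio, n(Na2CO3) in each aliquot = 1/2 × 5.659 × 10^-3 = 2.830 × 10^-3 mol
n(Na2CO3) in the whole flask = 2.830 × 10^-3 × 200.0/50.00 = 0.01132 mol
mass of Na2CO3 = 0.01132 × 105.99 = 1.200 g
% Na2CO3 = 1.200 / 1.894 × 100 = 63.34 %

63.34 %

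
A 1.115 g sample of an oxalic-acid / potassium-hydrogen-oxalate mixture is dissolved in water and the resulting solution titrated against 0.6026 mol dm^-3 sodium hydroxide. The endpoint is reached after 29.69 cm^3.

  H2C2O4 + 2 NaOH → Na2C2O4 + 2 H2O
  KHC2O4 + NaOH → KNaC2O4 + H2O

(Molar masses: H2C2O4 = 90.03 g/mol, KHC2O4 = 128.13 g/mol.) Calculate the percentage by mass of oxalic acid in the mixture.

n(NaOH) = 0.02969 × 0.6026 = 0.01789 mol
Let x = n(H2C2O4), y = n(KHC2O4).
Titrant: 2x + 1y = 0.01789;  mass: 90.03x + 128.13y = 1.115
Solving, x = 7.083 × 10^-3 mol, y = 3.725 × 10^-3 mol
mass of H2C2O4 = 7.083 × 10^-3 × 90.03 = 0.6377 g
% H2C2O4 = 0.6377 / 1.115 × 100 = 57.19 %

57.19 %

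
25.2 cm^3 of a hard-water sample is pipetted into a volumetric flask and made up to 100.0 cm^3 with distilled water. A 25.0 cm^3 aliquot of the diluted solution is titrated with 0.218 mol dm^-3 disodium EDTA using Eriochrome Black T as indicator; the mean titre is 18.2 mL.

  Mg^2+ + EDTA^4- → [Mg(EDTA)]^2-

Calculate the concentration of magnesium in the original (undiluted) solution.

0.630 mol/L

n(EDTA) = 0.0182 × 0.218 = 3.97 × 10^-3 mol
n(Mg2+) in the aliquot = 3.97 × 10^-3 mol (1:1 ratio)
[Mg2+]_dilute = 3.97 × 10^-3 / 0.0250 = 0.159 mol/L
Dilution factor = 100.0 / 25.2 = 3.968
[Mg2+]_stock = 0.159 × 3.968 = 0.630 mol/L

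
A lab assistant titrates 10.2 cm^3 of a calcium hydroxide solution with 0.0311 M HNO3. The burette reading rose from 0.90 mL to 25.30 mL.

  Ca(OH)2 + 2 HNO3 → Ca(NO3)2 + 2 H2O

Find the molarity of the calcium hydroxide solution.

n(HNO3) = 0.0244 L × 0.0311 mol/L = 7.59 × 10^-4 mol
From the 1:2 mole ratio, n(Ca(OH)2) = 1/2 × 7.59 × 10^-4 = 3.79 × 10^-4 mol
[Ca(OH)2] = 3.79 × 10^-4 mol / 0.0102 L = 0.0372 mol/L

0.0372 M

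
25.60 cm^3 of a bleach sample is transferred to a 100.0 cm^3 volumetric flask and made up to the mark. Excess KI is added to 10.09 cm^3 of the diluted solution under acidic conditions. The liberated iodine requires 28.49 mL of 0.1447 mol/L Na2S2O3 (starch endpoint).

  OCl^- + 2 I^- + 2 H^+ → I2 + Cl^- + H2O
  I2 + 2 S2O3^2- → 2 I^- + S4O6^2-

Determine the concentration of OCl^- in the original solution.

n(S2O3^2-) = 0.02849 × 0.1447 = 4.123 × 10^-3 mol
n(I2) = n(S2O3^2-)/2 = 2.061 × 10^-3 mol
n(OCl^-) in the aliquot = 2.061 × 10^-3 mol (1:1 ratio)
[OCl^-]_dilute = 2.061 × 10^-3 / 0.01009 = 0.2043 mol/L
[OCl^-]_original = 0.2043 × 100.0/25.60 = 0.7980 mol/L

0.7980 mol/L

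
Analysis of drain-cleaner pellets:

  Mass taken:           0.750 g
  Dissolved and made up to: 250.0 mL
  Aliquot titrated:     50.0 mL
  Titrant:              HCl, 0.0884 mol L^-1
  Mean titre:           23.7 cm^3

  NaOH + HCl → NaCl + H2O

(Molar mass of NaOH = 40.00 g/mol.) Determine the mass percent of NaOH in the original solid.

n(HCl) per titration = 0.0237 × 0.0884 = 2.10 × 10^-3 mol
n(NaOH) in each aliquot = 2.10 × 10^-3 mol (1:1 ratio)
n(NaOH) in the whole flask = 2.10 × 10^-3 × 250.0/50.0 = 0.0105 mol
mass of NaOH = 0.0105 × 40.00 = 0.419 g
% NaOH = 0.419 / 0.750 × 100 = 55.9 %

55.9 %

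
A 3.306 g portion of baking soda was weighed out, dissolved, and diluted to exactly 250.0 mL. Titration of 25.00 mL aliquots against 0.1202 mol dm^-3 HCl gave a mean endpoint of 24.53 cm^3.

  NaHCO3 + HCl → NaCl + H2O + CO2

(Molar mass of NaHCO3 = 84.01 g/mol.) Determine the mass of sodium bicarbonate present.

n(HCl) per titration = 0.02453 × 0.1202 = 2.949 × 10^-3 mol
n(NaHCO3) in each aliquot = 2.949 × 10^-3 mol (1:1 ratio)
n(NaHCO3) in the whole flask = 2.949 × 10^-3 × 250.0/25.00 = 0.02949 mol
mass of NaHCO3 = 0.02949 × 84.01 = 2.477 g

2.477 g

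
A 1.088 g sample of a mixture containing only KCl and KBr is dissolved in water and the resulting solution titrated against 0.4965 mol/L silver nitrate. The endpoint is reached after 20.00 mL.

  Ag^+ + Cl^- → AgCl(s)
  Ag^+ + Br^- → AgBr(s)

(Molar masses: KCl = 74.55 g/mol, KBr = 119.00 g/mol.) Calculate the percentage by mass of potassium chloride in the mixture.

n(AgNO3) = 0.02000 × 0.4965 = 9.930 × 10^-3 mol
Let x = n(KCl), y = n(KBr).
Titrant: 1x + 1y = 9.930 × 10^-3;  mass: 74.55x + 119.00y = 1.088
Solving, x = 2.107 × 10^-3 mol, y = 7.823 × 10^-3 mol
mass of KCl = 2.107 × 10^-3 × 74.55 = 0.1571 g
% KCl = 0.1571 / 1.088 × 100 = 14.44 %

14.44 %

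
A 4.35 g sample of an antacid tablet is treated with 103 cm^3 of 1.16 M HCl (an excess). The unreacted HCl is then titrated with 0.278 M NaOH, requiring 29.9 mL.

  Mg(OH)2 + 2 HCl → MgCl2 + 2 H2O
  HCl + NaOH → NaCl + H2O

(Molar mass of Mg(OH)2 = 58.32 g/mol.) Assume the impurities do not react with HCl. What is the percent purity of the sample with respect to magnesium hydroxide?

n(HCl) added = 0.103 × 1.16 = 0.119 mol
n(NaOH) used in back-titration = 0.0299 × 0.278 = 8.31 × 10^-3 mol
n(HCl) left over = 8.31 × 10^-3 mol (1:1 ratio)
n(HCl) consumed by analyte = 0.119 − 8.31 × 10^-3 = 0.111 mol
From the 1:2 ratio, n(Mg(OH)2) = 1/2 × 0.111 = 0.0556 mol
mass of Mg(OH)2 = 0.0556 × 58.32 = 3.24 g
% Mg(OH)2 = 3.24 / 4.35 × 100 = 74.5 %

74.5 %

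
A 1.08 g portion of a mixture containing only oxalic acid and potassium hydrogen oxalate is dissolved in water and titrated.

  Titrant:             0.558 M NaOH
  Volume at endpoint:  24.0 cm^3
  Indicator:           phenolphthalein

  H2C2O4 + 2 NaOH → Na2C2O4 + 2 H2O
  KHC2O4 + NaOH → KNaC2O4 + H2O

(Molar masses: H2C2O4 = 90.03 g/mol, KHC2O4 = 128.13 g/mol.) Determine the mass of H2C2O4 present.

n(NaOH) = 0.0240 × 0.558 = 0.0134 mol
Let x = n(H2C2O4), y = n(KHC2O4).
Titrant: 2x + 1y = 0.0134;  mass: 90.03x + 128.13y = 1.08
Solving, x = 3.83 × 10^-3 mol, y = 5.74 × 10^-3 mol
mass of H2C2O4 = 3.83 × 10^-3 × 90.03 = 0.344 g

0.344 g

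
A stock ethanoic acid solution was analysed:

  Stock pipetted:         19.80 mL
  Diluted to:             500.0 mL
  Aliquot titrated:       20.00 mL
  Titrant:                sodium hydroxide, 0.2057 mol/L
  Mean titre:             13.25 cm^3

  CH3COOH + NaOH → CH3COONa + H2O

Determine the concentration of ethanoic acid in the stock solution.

n(NaOH) = 0.01325 × 0.2057 = 2.726 × 10^-3 mol
n(CH3COOH) in the aliquot = 2.726 × 10^-3 mol (1:1 ratio)
[CH3COOH]_dilute = 2.726 × 10^-3 / 0.02000 = 0.1363 mol/L
Dilution factor = 500.0 / 19.80 = 25.25
[CH3COOH]_stock = 0.1363 × 25.25 = 3.441 mol/L

3.441 mol/L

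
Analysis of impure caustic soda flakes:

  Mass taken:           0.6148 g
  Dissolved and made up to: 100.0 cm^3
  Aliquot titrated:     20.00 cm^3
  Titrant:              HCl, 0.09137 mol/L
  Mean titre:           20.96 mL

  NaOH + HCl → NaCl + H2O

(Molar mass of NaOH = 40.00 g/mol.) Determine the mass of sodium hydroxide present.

0.3830 g

n(HCl) per titration = 0.02096 × 0.09137 = 1.915 × 10^-3 mol
n(NaOH) in each aliquot = 1.915 × 10^-3 mol (1:1 ratio)
n(NaOH) in the whole flask = 1.915 × 10^-3 × 100.0/20.00 = 9.576 × 10^-3 mol
mass of NaOH = 9.576 × 10^-3 × 40.00 = 0.3830 g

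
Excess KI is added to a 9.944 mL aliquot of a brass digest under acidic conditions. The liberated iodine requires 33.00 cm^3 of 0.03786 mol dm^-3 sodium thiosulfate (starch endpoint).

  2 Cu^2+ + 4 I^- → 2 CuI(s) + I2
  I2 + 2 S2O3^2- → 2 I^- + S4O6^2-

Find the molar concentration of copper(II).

n(S2O3^2-) = 0.03300 × 0.03786 = 1.249 × 10^-3 mol
n(I2) = n(S2O3^2-)/2 = 6.247 × 10^-4 mol
From the 2:1 ratio, n(Cu2+) in the aliquot = 2/1 × 6.247 × 10^-4 = 1.249 × 10^-3 mol
[Cu2+] = 1.249 × 10^-3 / 0.009944 = 0.1256 mol/L

0.1256 mol/L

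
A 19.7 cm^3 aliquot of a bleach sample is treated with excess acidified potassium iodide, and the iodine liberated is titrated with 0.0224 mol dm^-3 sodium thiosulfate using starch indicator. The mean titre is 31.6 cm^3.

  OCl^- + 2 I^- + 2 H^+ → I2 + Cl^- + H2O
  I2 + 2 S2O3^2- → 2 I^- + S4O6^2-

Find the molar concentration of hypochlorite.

0.0180 mol/L

n(S2O3^2-) = 0.0316 × 0.0224 = 7.08 × 10^-4 mol
n(I2) = n(S2O3^2-)/2 = 3.54 × 10^-4 mol
n(OCl^-) in the aliquot = 3.54 × 10^-4 mol (1:1 ratio)
[OCl^-] = 3.54 × 10^-4 / 0.0197 = 0.0180 mol/L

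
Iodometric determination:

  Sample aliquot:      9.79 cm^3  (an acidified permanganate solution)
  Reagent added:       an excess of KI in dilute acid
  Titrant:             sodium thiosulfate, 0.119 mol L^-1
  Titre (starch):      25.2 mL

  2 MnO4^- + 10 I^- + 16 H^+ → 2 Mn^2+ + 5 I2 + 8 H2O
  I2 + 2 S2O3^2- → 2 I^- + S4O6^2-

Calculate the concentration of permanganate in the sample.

n(S2O3^2-) = 0.0252 × 0.119 = 3.00 × 10^-3 mol
n(I2) = n(S2O3^2-)/2 = 1.50 × 10^-3 mol
From the 2:5 ratio, n(MnO4^-) in the aliquot = 2/5 × 1.50 × 10^-3 = 6.00 × 10^-4 mol
[MnO4^-] = 6.00 × 10^-4 / 0.00979 = 0.0613 mol/L

0.0613 mol/L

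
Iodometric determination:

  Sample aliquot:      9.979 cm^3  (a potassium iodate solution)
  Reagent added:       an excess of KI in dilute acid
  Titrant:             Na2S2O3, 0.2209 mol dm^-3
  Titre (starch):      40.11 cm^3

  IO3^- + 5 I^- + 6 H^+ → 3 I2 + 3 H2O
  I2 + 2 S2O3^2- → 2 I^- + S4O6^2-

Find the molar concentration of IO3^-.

0.1480 mol/L

n(S2O3^2-) = 0.04011 × 0.2209 = 8.860 × 10^-3 mol
n(I2) = n(S2O3^2-)/2 = 4.430 × 10^-3 mol
From the 1:3 ratio, n(IO3^-) in the aliquot = 1/3 × 4.430 × 10^-3 = 1.477 × 10^-3 mol
[IO3^-] = 1.477 × 10^-3 / 0.009979 = 0.1480 mol/L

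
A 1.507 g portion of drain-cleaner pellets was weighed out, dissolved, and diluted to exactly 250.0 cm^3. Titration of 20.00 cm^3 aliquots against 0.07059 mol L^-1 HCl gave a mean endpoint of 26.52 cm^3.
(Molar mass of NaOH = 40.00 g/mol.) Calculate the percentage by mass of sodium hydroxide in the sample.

62.11 %

NaOH + HCl → NaCl + H2O
n(HCl) per titration = 0.02652 × 0.07059 = 1.872 × 10^-3 mol
n(NaOH) in each aliquot = 1.872 × 10^-3 mol (1:1 ratio)
n(NaOH) in the whole flask = 1.872 × 10^-3 × 250.0/20.00 = 0.02340 mol
mass of NaOH = 0.02340 × 40.00 = 0.9360 g
% NaOH = 0.9360 / 1.507 × 100 = 62.11 %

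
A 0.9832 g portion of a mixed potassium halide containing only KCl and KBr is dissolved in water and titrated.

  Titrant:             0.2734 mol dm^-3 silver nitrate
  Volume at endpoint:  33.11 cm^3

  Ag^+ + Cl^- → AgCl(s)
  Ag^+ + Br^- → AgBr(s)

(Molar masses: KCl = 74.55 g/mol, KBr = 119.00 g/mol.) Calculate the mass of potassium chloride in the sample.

0.1577 g

n(AgNO3) = 0.03311 × 0.2734 = 9.052 × 10^-3 mol
Let x = n(KCl), y = n(KBr).
Titrant: 1x + 1y = 9.052 × 10^-3;  mass: 74.55x + 119.00y = 0.9832
Solving, x = 2.115 × 10^-3 mol, y = 6.937 × 10^-3 mol
mass of KCl = 2.115 × 10^-3 × 74.55 = 0.1577 g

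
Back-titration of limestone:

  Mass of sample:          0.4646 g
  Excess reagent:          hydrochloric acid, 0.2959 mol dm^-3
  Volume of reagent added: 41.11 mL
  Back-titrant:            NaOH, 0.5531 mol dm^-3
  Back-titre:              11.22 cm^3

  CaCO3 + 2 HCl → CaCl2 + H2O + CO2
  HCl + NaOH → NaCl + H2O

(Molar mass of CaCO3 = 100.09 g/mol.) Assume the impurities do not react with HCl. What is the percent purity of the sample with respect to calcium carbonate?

64.18 %

n(HCl) added = 0.04111 × 0.2959 = 0.01216 mol
n(NaOH) used in back-titration = 0.01122 × 0.5531 = 6.206 × 10^-3 mol
n(HCl) left over = 6.206 × 10^-3 mol (1:1 ratio)
n(HCl) consumed by analyte = 0.01216 − 6.206 × 10^-3 = 5.959 × 10^-3 mol
From the 1:2 ratio, n(CaCO3) = 1/2 × 5.959 × 10^-3 = 2.979 × 10^-3 mol
mass of CaCO3 = 2.979 × 10^-3 × 100.09 = 0.2982 g
% CaCO3 = 0.2982 / 0.4646 × 100 = 64.18 %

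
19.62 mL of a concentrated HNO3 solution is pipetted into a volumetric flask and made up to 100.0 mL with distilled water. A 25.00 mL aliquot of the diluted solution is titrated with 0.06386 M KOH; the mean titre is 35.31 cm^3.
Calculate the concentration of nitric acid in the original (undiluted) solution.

HNO3 + KOH → KNO3 + H2O
n(KOH) = 0.03531 × 0.06386 = 2.255 × 10^-3 mol
n(HNO3) in the aliquot = 2.255 × 10^-3 mol (1:1 ratio)
[HNO3]_dilute = 2.255 × 10^-3 / 0.02500 = 0.09020 mol/L
Dilution factor = 100.0 / 19.62 = 5.097
[HNO3]_stock = 0.09020 × 5.097 = 0.4597 mol/L

0.4597 M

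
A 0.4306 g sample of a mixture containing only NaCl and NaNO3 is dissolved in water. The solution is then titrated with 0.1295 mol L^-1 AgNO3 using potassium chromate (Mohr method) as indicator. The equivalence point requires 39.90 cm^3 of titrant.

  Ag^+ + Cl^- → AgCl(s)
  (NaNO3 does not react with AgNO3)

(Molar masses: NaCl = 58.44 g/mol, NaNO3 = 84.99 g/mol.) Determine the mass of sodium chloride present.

n(AgNO3) = 0.03990 × 0.1295 = 5.167 × 10^-3 mol
Let x = n(NaCl), y = n(NaNO3).
Titrant: 1x = 5.167 × 10^-3;  mass: 58.44x + 84.99y = 0.4306
Solving, x = 5.167 × 10^-3 mol, y = 1.514 × 10^-3 mol
mass of NaCl = 5.167 × 10^-3 × 58.44 = 0.3020 g

0.3020 g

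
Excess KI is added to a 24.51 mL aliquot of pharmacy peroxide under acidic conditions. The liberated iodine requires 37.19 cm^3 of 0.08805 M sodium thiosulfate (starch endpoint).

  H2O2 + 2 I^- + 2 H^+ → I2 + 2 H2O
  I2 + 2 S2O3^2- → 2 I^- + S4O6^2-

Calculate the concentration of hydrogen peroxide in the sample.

0.06680 M

n(S2O3^2-) = 0.03719 × 0.08805 = 3.275 × 10^-3 mol
n(I2) = n(S2O3^2-)/2 = 1.637 × 10^-3 mol
n(H2O2) in the aliquot = 1.637 × 10^-3 mol (1:1 ratio)
[H2O2] = 1.637 × 10^-3 / 0.02451 = 0.06680 mol/L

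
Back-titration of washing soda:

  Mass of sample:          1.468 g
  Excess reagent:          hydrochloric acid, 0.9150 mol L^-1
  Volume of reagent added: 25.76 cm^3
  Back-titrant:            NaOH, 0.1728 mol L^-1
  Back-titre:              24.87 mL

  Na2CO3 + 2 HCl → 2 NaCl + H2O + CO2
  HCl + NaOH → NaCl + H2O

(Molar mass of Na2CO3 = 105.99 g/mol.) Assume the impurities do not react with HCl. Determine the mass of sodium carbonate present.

1.021 g

n(HCl) added = 0.02576 × 0.9150 = 0.02357 mol
n(NaOH) used in back-titration = 0.02487 × 0.1728 = 4.298 × 10^-3 mol
n(HCl) left over = 4.298 × 10^-3 mol (1:1 ratio)
n(HCl) consumed by analyte = 0.02357 − 4.298 × 10^-3 = 0.01927 mol
From the 1:2 ratio, n(Na2CO3) = 1/2 × 0.01927 = 9.636 × 10^-3 mol
mass of Na2CO3 = 9.636 × 10^-3 × 105.99 = 1.021 g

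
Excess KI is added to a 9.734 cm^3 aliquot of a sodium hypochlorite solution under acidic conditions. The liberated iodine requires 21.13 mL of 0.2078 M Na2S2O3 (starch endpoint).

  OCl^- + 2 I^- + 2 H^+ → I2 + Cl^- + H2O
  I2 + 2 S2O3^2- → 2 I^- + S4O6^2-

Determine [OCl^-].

0.2255 M

n(S2O3^2-) = 0.02113 × 0.2078 = 4.391 × 10^-3 mol
n(I2) = n(S2O3^2-)/2 = 2.195 × 10^-3 mol
n(OCl^-) in the aliquot = 2.195 × 10^-3 mol (1:1 ratio)
[OCl^-] = 2.195 × 10^-3 / 0.009734 = 0.2255 mol/L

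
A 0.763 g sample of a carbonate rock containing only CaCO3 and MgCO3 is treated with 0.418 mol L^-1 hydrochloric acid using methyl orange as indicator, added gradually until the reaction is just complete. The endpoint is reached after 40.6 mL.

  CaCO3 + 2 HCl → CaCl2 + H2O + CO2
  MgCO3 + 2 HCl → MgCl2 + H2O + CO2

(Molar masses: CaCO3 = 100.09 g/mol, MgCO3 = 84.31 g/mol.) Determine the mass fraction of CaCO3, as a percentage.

n(HCl) = 0.0406 × 0.418 = 0.0170 mol
Let x = n(CaCO3), y = n(MgCO3).
Titrant: 2x + 2y = 0.0170;  mass: 100.09x + 84.31y = 0.763
Solving, x = 3.02 × 10^-3 mol, y = 5.47 × 10^-3 mol
mass of CaCO3 = 3.02 × 10^-3 × 100.09 = 0.302 g
% CaCO3 = 0.302 / 0.763 × 100 = 39.6 %

39.6 %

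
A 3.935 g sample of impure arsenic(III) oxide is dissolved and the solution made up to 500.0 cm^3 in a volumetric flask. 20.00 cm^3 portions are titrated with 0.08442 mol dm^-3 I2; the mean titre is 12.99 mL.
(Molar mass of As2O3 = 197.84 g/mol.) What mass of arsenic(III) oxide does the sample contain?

As2O3 + 2 I2 + 2 H2O → As2O5 + 4 HI
n(I2) per titration = 0.01299 × 0.08442 = 1.097 × 10^-3 mol
From the 1:2 ratio, n(As2O3) in each aliquot = 1/2 × 1.097 × 10^-3 = 5.483 × 10^-4 mol
n(As2O3) in the whole flask = 5.483 × 10^-4 × 500.0/20.00 = 0.01371 mol
mass of As2O3 = 0.01371 × 197.84 = 2.712 g

2.712 g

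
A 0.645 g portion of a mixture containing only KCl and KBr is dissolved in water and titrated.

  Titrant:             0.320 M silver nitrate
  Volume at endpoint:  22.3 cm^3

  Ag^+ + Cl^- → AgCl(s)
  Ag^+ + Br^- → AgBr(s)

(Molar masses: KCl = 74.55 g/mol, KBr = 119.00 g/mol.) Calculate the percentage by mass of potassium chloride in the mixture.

n(AgNO3) = 0.0223 × 0.320 = 7.14 × 10^-3 mol
Let x = n(KCl), y = n(KBr).
Titrant: 1x + 1y = 7.14 × 10^-3;  mass: 74.55x + 119.00y = 0.645
Solving, x = 4.59 × 10^-3 mol, y = 2.54 × 10^-3 mol
mass of KCl = 4.59 × 10^-3 × 74.55 = 0.342 g
% KCl = 0.342 / 0.645 × 100 = 53.1 %

53.1 %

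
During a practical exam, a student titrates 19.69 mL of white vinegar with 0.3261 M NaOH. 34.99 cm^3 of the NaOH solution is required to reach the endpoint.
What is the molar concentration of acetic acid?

CH3COOH + NaOH → CH3COONa + H2O
n(NaOH) = 0.03499 L × 0.3261 mol/L = 0.01141 mol
n(CH3COOH) = 0.01141 mol (1:1 mole ratio)
[CH3COOH] = 0.01141 mol / 0.01969 L = 0.5795 mol/L

0.5795 M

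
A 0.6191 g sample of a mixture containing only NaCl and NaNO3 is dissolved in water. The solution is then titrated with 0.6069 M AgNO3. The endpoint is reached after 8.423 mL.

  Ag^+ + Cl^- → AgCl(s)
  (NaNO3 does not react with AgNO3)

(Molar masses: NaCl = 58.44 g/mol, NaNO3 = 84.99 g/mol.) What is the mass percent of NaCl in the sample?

n(AgNO3) = 0.008423 × 0.6069 = 5.112 × 10^-3 mol
Let x = n(NaCl), y = n(NaNO3).
Titrant: 1x = 5.112 × 10^-3;  mass: 58.44x + 84.99y = 0.6191
Solving, x = 5.112 × 10^-3 mol, y = 3.769 × 10^-3 mol
mass of NaCl = 5.112 × 10^-3 × 58.44 = 0.2987 g
% NaCl = 0.2987 / 0.6191 × 100 = 48.25 %

48.25 %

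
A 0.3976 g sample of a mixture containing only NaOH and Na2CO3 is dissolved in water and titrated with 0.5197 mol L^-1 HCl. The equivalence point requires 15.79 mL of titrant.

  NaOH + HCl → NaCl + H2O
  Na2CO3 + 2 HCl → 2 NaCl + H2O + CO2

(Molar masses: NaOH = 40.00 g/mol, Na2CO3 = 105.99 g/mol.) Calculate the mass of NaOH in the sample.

0.1148 g

n(HCl) = 0.01579 × 0.5197 = 8.206 × 10^-3 mol
Let x = n(NaOH), y = n(Na2CO3).
Titrant: 1x + 2y = 8.206 × 10^-3;  mass: 40.00x + 105.99y = 0.3976
Solving, x = 2.869 × 10^-3 mol, y = 2.669 × 10^-3 mol
mass of NaOH = 2.869 × 10^-3 × 40.00 = 0.1148 g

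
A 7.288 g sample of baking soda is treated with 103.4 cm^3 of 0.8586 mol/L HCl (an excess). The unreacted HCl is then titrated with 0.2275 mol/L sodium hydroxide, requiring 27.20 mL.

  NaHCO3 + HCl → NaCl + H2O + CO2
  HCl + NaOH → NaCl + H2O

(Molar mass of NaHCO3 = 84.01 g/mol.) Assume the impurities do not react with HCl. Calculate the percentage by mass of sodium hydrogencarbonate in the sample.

95.20 %

n(HCl) added = 0.1034 × 0.8586 = 0.08878 mol
n(NaOH) used in back-titration = 0.02720 × 0.2275 = 6.188 × 10^-3 mol
n(HCl) left over = 6.188 × 10^-3 mol (1:1 ratio)
n(HCl) consumed by analyte = 0.08878 − 6.188 × 10^-3 = 0.08259 mol
n(NaHCO3) = 0.08259 mol (1:1 ratio)
mass of NaHCO3 = 0.08259 × 84.01 = 6.938 g
% NaHCO3 = 6.938 / 7.288 × 100 = 95.20 %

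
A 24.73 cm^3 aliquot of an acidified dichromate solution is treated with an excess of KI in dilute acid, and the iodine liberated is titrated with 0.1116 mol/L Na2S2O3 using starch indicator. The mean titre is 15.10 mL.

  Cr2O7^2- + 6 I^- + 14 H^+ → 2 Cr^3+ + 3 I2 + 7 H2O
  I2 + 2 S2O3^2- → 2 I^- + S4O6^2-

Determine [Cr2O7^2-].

0.01136 mol/L

n(S2O3^2-) = 0.01510 × 0.1116 = 1.685 × 10^-3 mol
n(I2) = n(S2O3^2-)/2 = 8.426 × 10^-4 mol
From the 1:3 ratio, n(Cr2O7^2-) in the aliquot = 1/3 × 8.426 × 10^-4 = 2.809 × 10^-4 mol
[Cr2O7^2-] = 2.809 × 10^-4 / 0.02473 = 0.01136 mol/L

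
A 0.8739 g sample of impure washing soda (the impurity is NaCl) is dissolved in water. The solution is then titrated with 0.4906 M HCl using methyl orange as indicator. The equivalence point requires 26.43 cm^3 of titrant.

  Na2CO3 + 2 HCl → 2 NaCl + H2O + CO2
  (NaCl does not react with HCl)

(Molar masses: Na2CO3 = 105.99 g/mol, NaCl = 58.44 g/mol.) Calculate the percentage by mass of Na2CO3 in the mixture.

n(HCl) = 0.02643 × 0.4906 = 0.01297 mol
Let x = n(Na2CO3), y = n(NaCl).
Titrant: 2x = 0.01297;  mass: 105.99x + 58.44y = 0.8739
Solving, x = 6.483 × 10^-3 mol, y = 3.195 × 10^-3 mol
mass of Na2CO3 = 6.483 × 10^-3 × 105.99 = 0.6872 g
% Na2CO3 = 0.6872 / 0.8739 × 100 = 78.63 %

78.63 %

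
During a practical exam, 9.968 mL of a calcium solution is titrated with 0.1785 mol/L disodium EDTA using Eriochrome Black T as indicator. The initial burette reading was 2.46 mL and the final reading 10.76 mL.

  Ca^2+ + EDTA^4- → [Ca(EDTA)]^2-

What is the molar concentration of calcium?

n(EDTA) = 0.008300 L × 0.1785 mol/L = 1.482 × 10^-3 mol
n(Ca2+) = 1.482 × 10^-3 mol (1:1 mole ratio)
[Ca2+] = 1.482 × 10^-3 mol / 0.009968 L = 0.1486 mol/L

0.1486 mol/L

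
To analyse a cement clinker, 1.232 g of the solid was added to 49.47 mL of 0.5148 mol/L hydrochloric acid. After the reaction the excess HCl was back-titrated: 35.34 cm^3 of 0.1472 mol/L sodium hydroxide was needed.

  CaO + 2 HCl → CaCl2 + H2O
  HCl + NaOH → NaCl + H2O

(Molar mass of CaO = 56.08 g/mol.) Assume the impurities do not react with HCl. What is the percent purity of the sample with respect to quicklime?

n(HCl) added = 0.04947 × 0.5148 = 0.02547 mol
n(NaOH) used in back-titration = 0.03534 × 0.1472 = 5.202 × 10^-3 mol
n(HCl) left over = 5.202 × 10^-3 mol (1:1 ratio)
n(HCl) consumed by analyte = 0.02547 − 5.202 × 10^-3 = 0.02027 mol
From the 1:2 ratio, n(CaO) = 1/2 × 0.02027 = 0.01013 mol
mass of CaO = 0.01013 × 56.08 = 0.5682 g
% CaO = 0.5682 / 1.232 × 100 = 46.12 %

46.12 %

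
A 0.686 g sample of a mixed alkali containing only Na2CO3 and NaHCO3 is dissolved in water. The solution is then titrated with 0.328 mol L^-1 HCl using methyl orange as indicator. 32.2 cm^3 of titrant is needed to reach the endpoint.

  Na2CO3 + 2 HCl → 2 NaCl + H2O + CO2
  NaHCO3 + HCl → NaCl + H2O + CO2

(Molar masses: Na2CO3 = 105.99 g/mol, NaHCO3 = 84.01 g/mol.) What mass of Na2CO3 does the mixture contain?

0.344 g

n(HCl) = 0.0322 × 0.328 = 0.0106 mol
Let x = n(Na2CO3), y = n(NaHCO3).
Titrant: 2x + 1y = 0.0106;  mass: 105.99x + 84.01y = 0.686
Solving, x = 3.24 × 10^-3 mol, y = 4.07 × 10^-3 mol
mass of Na2CO3 = 3.24 × 10^-3 × 105.99 = 0.344 g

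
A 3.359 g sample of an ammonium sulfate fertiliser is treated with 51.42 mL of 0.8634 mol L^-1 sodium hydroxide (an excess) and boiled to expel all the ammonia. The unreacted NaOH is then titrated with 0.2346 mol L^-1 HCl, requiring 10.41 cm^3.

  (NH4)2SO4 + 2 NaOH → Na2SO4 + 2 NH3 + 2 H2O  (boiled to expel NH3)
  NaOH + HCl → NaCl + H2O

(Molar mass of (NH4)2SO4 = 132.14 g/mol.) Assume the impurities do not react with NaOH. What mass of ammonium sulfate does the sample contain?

n(NaOH) added = 0.05142 × 0.8634 = 0.04440 mol
n(HCl) used in back-titration = 0.01041 × 0.2346 = 2.442 × 10^-3 mol
n(NaOH) left over = 2.442 × 10^-3 mol (1:1 ratio)
n(NaOH) consumed by analyte = 0.04440 − 2.442 × 10^-3 = 0.04195 mol
From the 1:2 ratio, n((NH4)2SO4) = 1/2 × 0.04195 = 0.02098 mol
mass of (NH4)2SO4 = 0.02098 × 132.14 = 2.772 g

2.772 g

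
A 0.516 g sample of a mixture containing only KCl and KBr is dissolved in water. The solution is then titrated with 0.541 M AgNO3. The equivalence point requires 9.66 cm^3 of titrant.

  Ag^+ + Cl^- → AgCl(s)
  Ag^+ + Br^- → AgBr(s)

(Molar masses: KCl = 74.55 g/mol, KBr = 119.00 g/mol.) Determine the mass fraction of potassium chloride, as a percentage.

n(AgNO3) = 0.00966 × 0.541 = 5.23 × 10^-3 mol
Let x = n(KCl), y = n(KBr).
Titrant: 1x + 1y = 5.23 × 10^-3;  mass: 74.55x + 119.00y = 0.516
Solving, x = 2.38 × 10^-3 mol, y = 2.84 × 10^-3 mol
mass of KCl = 2.38 × 10^-3 × 74.55 = 0.178 g
% KCl = 0.178 / 0.516 × 100 = 34.4 %

34.4 %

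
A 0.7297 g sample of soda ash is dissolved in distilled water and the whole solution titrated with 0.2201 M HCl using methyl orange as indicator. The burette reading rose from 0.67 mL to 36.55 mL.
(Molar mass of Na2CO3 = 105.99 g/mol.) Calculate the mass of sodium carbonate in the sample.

Na2CO3 + 2 HCl → 2 NaCl + H2O + CO2
n(HCl) = 0.03588 L × 0.2201 mol/L = 7.897 × 10^-3 mol
From the 1:2 ratio, n(Na2CO3) = 1/2 × 7.897 × 10^-3 = 3.949 × 10^-3 mol
mass of Na2CO3 = 3.949 × 10^-3 × 105.99 g/mol = 0.4185 g

0.4185 g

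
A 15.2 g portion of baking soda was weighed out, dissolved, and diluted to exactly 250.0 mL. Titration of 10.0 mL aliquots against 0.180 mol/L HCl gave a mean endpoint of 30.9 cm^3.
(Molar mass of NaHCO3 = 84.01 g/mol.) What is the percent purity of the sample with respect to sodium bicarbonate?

76.9 %

NaHCO3 + HCl → NaCl + H2O + CO2
n(HCl) per titration = 0.0309 × 0.180 = 5.56 × 10^-3 mol
n(NaHCO3) in each aliquot = 5.56 × 10^-3 mol (1:1 ratio)
n(NaHCO3) in the whole flask = 5.56 × 10^-3 × 250.0/10.0 = 0.139 mol
mass of NaHCO3 = 0.139 × 84.01 = 11.7 g
% NaHCO3 = 11.7 / 15.2 × 100 = 76.9 %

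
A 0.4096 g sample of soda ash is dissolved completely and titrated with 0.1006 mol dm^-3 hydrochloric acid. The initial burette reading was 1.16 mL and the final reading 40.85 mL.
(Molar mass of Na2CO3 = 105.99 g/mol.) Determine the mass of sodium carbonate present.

0.2116 g

Na2CO3 + 2 HCl → 2 NaCl + H2O + CO2
n(HCl) = 0.03969 L × 0.1006 mol/L = 3.993 × 10^-3 mol
From the 1:2 ratio, n(Na2CO3) = 1/2 × 3.993 × 10^-3 = 1.996 × 10^-3 mol
mass of Na2CO3 = 1.996 × 10^-3 × 105.99 g/mol = 0.2116 g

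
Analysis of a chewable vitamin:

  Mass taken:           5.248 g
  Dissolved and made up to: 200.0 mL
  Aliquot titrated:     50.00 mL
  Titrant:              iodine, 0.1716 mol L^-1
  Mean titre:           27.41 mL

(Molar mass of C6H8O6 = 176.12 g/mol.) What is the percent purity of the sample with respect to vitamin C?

C6H8O6 + I2 → C6H6O6 + 2 HI
n(I2) per titration = 0.02741 × 0.1716 = 4.704 × 10^-3 mol
n(C6H8O6) in each aliquot = 4.704 × 10^-3 mol (1:1 ratio)
n(C6H8O6) in the whole flask = 4.704 × 10^-3 × 200.0/50.00 = 0.01881 mol
mass of C6H8O6 = 0.01881 × 176.12 = 3.314 g
% C6H8O6 = 3.314 / 5.248 × 100 = 63.14 %

63.14 %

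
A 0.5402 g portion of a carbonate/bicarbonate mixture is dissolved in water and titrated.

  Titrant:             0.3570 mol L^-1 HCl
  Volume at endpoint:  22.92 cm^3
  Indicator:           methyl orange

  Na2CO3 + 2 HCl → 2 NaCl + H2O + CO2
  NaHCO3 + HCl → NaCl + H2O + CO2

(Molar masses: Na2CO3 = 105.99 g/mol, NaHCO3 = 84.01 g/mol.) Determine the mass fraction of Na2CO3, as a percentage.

n(HCl) = 0.02292 × 0.3570 = 8.182 × 10^-3 mol
Let x = n(Na2CO3), y = n(NaHCO3).
Titrant: 2x + 1y = 8.182 × 10^-3;  mass: 105.99x + 84.01y = 0.5402
Solving, x = 2.373 × 10^-3 mol, y = 3.436 × 10^-3 mol
mass of Na2CO3 = 2.373 × 10^-3 × 105.99 = 0.2515 g
% Na2CO3 = 0.2515 / 0.5402 × 100 = 46.56 %

46.56 %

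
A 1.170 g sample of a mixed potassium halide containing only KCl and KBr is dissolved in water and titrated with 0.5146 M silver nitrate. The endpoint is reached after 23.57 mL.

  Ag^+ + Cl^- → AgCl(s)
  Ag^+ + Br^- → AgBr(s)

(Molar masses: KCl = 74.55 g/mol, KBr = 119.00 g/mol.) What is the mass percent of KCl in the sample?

n(AgNO3) = 0.02357 × 0.5146 = 0.01213 mol
Let x = n(KCl), y = n(KBr).
Titrant: 1x + 1y = 0.01213;  mass: 74.55x + 119.00y = 1.170
Solving, x = 6.150 × 10^-3 mol, y = 5.979 × 10^-3 mol
mass of KCl = 6.150 × 10^-3 × 74.55 = 0.4585 g
% KCl = 0.4585 / 1.170 × 100 = 39.19 %

39.19 %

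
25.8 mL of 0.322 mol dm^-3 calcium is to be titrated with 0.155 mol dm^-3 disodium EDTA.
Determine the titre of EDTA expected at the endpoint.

Ca^2+ + EDTA^4- → [Ca(EDTA)]^2-
n(Ca2+) = 0.0258 L × 0.322 mol/L = 8.31 × 10^-3 mol
n(EDTA) = 8.31 × 10^-3 mol (1:1 stoichiometry)
V(EDTA) = 8.31 × 10^-3 mol / 0.155 mol/L = 0.0536 L = 53.6 mL

53.6 mL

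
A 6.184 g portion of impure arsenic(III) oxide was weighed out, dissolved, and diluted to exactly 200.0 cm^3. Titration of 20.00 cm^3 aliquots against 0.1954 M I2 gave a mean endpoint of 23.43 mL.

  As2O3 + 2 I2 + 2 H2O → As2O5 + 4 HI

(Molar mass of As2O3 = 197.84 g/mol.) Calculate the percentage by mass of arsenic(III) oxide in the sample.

73.23 %

n(I2) per titration = 0.02343 × 0.1954 = 4.578 × 10^-3 mol
From the 1:2 ratio, n(As2O3) in each aliquot = 1/2 × 4.578 × 10^-3 = 2.289 × 10^-3 mol
n(As2O3) in the whole flask = 2.289 × 10^-3 × 200.0/20.00 = 0.02289 mol
mass of As2O3 = 0.02289 × 197.84 = 4.529 g
% As2O3 = 4.529 / 6.184 × 100 = 73.23 %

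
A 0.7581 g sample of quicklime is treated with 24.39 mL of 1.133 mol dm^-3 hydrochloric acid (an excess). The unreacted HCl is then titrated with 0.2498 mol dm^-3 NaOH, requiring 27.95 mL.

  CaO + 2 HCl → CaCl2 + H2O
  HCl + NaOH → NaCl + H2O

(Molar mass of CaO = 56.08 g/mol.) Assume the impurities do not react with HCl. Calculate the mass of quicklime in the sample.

0.5791 g

n(HCl) added = 0.02439 × 1.133 = 0.02763 mol
n(NaOH) used in back-titration = 0.02795 × 0.2498 = 6.982 × 10^-3 mol
n(HCl) left over = 6.982 × 10^-3 mol (1:1 ratio)
n(HCl) consumed by analyte = 0.02763 − 6.982 × 10^-3 = 0.02065 mol
From the 1:2 ratio, n(CaO) = 1/2 × 0.02065 = 0.01033 mol
mass of CaO = 0.01033 × 56.08 = 0.5791 g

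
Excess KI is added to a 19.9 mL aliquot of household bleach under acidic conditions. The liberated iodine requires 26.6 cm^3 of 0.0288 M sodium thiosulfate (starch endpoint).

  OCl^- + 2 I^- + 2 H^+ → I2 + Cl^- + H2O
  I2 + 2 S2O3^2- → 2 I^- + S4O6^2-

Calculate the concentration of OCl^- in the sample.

n(S2O3^2-) = 0.0266 × 0.0288 = 7.66 × 10^-4 mol
n(I2) = n(S2O3^2-)/2 = 3.83 × 10^-4 mol
n(OCl^-) in the aliquot = 3.83 × 10^-4 mol (1:1 ratio)
[OCl^-] = 3.83 × 10^-4 / 0.0199 = 0.0192 mol/L

0.0192 M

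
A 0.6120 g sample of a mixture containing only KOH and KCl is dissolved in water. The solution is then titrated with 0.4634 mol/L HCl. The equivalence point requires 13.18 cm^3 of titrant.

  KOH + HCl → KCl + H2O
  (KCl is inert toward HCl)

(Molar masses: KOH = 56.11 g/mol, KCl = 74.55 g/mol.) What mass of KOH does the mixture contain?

0.3427 g

n(HCl) = 0.01318 × 0.4634 = 6.108 × 10^-3 mol
Let x = n(KOH), y = n(KCl).
Titrant: 1x = 6.108 × 10^-3;  mass: 56.11x + 74.55y = 0.6120
Solving, x = 6.108 × 10^-3 mol, y = 3.612 × 10^-3 mol
mass of KOH = 6.108 × 10^-3 × 56.11 = 0.3427 g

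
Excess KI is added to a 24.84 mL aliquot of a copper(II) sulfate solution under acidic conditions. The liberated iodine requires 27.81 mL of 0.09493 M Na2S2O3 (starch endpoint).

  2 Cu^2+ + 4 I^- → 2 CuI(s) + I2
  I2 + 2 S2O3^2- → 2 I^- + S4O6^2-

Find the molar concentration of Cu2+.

n(S2O3^2-) = 0.02781 × 0.09493 = 2.640 × 10^-3 mol
n(I2) = n(S2O3^2-)/2 = 1.320 × 10^-3 mol
From the 2:1 ratio, n(Cu2+) in the aliquot = 2/1 × 1.320 × 10^-3 = 2.640 × 10^-3 mol
[Cu2+] = 2.640 × 10^-3 / 0.02484 = 0.1063 mol/L

0.1063 M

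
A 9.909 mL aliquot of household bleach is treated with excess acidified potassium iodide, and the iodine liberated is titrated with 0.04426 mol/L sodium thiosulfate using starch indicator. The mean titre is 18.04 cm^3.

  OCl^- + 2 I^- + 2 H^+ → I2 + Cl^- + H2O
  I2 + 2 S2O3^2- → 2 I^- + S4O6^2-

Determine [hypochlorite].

n(S2O3^2-) = 0.01804 × 0.04426 = 7.985 × 10^-4 mol
n(I2) = n(S2O3^2-)/2 = 3.992 × 10^-4 mol
n(OCl^-) in the aliquot = 3.992 × 10^-4 mol (1:1 ratio)
[OCl^-] = 3.992 × 10^-4 / 0.009909 = 0.04029 mol/L

0.04029 mol/L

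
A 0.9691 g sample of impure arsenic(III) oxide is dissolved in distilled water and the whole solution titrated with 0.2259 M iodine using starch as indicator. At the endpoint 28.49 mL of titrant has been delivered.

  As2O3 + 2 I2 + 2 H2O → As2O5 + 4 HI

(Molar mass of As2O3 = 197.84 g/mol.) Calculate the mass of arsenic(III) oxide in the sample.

0.6366 g

n(I2) = 0.02849 L × 0.2259 mol/L = 6.436 × 10^-3 mol
From the 1:2 ratio, n(As2O3) = 1/2 × 6.436 × 10^-3 = 3.218 × 10^-3 mol
mass of As2O3 = 3.218 × 10^-3 × 197.84 g/mol = 0.6366 g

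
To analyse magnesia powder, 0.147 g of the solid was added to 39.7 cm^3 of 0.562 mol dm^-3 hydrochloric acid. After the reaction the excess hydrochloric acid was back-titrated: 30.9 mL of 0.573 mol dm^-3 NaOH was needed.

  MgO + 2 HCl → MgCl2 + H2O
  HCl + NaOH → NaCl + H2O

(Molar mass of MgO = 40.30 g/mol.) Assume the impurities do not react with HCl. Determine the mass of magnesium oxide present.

0.0928 g

n(HCl) added = 0.0397 × 0.562 = 0.0223 mol
n(NaOH) used in back-titration = 0.0309 × 0.573 = 0.0177 mol
n(HCl) left over = 0.0177 mol (1:1 ratio)
n(HCl) consumed by analyte = 0.0223 − 0.0177 = 4.61 × 10^-3 mol
From the 1:2 ratio, n(MgO) = 1/2 × 4.61 × 10^-3 = 2.30 × 10^-3 mol
mass of MgO = 2.30 × 10^-3 × 40.30 = 0.0928 g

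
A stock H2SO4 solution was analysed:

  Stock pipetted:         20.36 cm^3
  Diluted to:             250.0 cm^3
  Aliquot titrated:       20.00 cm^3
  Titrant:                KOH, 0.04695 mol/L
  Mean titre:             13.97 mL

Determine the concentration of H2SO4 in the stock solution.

H2SO4 + 2 KOH → K2SO4 + 2 H2O
n(KOH) = 0.01397 × 0.04695 = 6.559 × 10^-4 mol
From the 1:2 ratio, n(H2SO4) in the aliquot = 1/2 × 6.559 × 10^-4 = 3.279 × 10^-4 mol
[H2SO4]_dilute = 3.279 × 10^-4 / 0.02000 = 0.01640 mol/L
Dilution factor = 250.0 / 20.36 = 12.28
[H2SO4]_stock = 0.01640 × 12.28 = 0.2013 mol/L

0.2013 mol/L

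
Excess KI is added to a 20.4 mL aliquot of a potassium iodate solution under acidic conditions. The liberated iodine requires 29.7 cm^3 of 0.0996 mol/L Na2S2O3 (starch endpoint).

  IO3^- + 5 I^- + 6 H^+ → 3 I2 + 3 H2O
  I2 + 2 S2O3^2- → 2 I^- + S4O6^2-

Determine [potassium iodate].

0.0242 mol/L

n(S2O3^2-) = 0.0297 × 0.0996 = 2.96 × 10^-3 mol
n(I2) = n(S2O3^2-)/2 = 1.48 × 10^-3 mol
From the 1:3 ratio, n(IO3^-) in the aliquot = 1/3 × 1.48 × 10^-3 = 4.93 × 10^-4 mol
[IO3^-] = 4.93 × 10^-4 / 0.0204 = 0.0242 mol/L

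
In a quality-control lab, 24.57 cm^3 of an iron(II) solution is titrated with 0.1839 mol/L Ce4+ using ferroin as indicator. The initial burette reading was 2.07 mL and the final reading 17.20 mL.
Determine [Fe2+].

0.1132 mol/L

Ce^4+ + Fe^2+ → Ce^3+ + Fe^3+
n(Ce4+) = 0.01513 L × 0.1839 mol/L = 2.782 × 10^-3 mol
n(Fe2+) = 2.782 × 10^-3 mol (1:1 mole ratio)
[Fe2+] = 2.782 × 10^-3 mol / 0.02457 L = 0.1132 mol/L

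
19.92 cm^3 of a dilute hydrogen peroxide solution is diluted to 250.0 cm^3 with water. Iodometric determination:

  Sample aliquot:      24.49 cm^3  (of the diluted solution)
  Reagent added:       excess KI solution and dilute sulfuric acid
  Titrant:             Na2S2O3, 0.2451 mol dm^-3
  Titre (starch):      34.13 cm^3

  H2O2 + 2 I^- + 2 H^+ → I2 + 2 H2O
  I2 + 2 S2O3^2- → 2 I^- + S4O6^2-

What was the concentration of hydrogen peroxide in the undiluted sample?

2.143 mol/L

n(S2O3^2-) = 0.03413 × 0.2451 = 8.365 × 10^-3 mol
n(I2) = n(S2O3^2-)/2 = 4.183 × 10^-3 mol
n(H2O2) in the aliquot = 4.183 × 10^-3 mol (1:1 ratio)
[H2O2]_dilute = 4.183 × 10^-3 / 0.02449 = 0.1708 mol/L
[H2O2]_original = 0.1708 × 250.0/19.92 = 2.143 mol/L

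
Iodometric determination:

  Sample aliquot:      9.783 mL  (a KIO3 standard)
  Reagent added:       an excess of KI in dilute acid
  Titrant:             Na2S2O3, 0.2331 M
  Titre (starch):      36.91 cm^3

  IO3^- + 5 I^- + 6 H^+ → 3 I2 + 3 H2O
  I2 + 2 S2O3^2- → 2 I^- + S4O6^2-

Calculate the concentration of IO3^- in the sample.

n(S2O3^2-) = 0.03691 × 0.2331 = 8.604 × 10^-3 mol
n(I2) = n(S2O3^2-)/2 = 4.302 × 10^-3 mol
From the 1:3 ratio, n(IO3^-) in the aliquot = 1/3 × 4.302 × 10^-3 = 1.434 × 10^-3 mol
[IO3^-] = 1.434 × 10^-3 / 0.009783 = 0.1466 mol/L

0.1466 M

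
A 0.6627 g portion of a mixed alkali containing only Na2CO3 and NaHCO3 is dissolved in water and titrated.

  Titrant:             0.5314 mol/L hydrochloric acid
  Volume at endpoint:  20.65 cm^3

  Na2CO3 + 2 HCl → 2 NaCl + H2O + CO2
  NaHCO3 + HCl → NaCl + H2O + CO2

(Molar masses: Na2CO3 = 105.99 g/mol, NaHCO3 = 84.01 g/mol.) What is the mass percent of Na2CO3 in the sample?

66.83 %

n(HCl) = 0.02065 × 0.5314 = 0.01097 mol
Let x = n(Na2CO3), y = n(NaHCO3).
Titrant: 2x + 1y = 0.01097;  mass: 105.99x + 84.01y = 0.6627
Solving, x = 4.178 × 10^-3 mol, y = 2.617 × 10^-3 mol
mass of Na2CO3 = 4.178 × 10^-3 × 105.99 = 0.4429 g
% Na2CO3 = 0.4429 / 0.6627 × 100 = 66.83 %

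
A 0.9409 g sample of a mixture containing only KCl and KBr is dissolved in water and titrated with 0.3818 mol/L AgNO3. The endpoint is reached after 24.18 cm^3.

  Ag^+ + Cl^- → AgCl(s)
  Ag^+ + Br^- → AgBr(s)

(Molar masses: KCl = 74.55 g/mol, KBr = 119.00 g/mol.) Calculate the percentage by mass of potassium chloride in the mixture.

n(AgNO3) = 0.02418 × 0.3818 = 9.232 × 10^-3 mol
Let x = n(KCl), y = n(KBr).
Titrant: 1x + 1y = 9.232 × 10^-3;  mass: 74.55x + 119.00y = 0.9409
Solving, x = 3.548 × 10^-3 mol, y = 5.684 × 10^-3 mol
mass of KCl = 3.548 × 10^-3 × 74.55 = 0.2645 g
% KCl = 0.2645 / 0.9409 × 100 = 28.11 %

28.11 %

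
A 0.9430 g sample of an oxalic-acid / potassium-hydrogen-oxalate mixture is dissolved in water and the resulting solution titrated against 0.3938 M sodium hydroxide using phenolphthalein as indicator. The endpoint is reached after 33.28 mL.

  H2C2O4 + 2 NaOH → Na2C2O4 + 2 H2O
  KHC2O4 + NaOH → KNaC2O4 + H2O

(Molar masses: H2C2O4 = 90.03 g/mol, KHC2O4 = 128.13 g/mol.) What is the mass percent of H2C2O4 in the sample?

n(NaOH) = 0.03328 × 0.3938 = 0.01311 mol
Let x = n(H2C2O4), y = n(KHC2O4).
Titrant: 2x + 1y = 0.01311;  mass: 90.03x + 128.13y = 0.9430
Solving, x = 4.429 × 10^-3 mol, y = 4.248 × 10^-3 mol
mass of H2C2O4 = 4.429 × 10^-3 × 90.03 = 0.3987 g
% H2C2O4 = 0.3987 / 0.9430 × 100 = 42.28 %

42.28 %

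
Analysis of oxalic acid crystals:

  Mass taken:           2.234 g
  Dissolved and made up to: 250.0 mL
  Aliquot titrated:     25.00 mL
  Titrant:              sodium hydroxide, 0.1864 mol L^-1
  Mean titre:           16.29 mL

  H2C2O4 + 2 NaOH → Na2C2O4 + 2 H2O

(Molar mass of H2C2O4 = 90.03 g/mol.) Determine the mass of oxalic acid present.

n(NaOH) per titration = 0.01629 × 0.1864 = 3.036 × 10^-3 mol
From the 1:2 ratio, n(H2C2O4) in each aliquot = 1/2 × 3.036 × 10^-3 = 1.518 × 10^-3 mol
n(H2C2O4) in the whole flask = 1.518 × 10^-3 × 250.0/25.00 = 0.01518 mol
mass of H2C2O4 = 0.01518 × 90.03 = 1.367 g

1.367 g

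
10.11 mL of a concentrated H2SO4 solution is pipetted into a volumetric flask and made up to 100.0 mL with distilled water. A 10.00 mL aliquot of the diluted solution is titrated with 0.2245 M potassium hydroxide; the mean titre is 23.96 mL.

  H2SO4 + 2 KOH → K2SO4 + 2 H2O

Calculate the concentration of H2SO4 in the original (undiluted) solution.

n(KOH) = 0.02396 × 0.2245 = 5.379 × 10^-3 mol
From the 1:2 ratio, n(H2SO4) in the aliquot = 1/2 × 5.379 × 10^-3 = 2.690 × 10^-3 mol
[H2SO4]_dilute = 2.690 × 10^-3 / 0.01000 = 0.2690 mol/L
Dilution factor = 100.0 / 10.11 = 9.891
[H2SO4]_stock = 0.2690 × 9.891 = 2.660 mol/L

2.660 M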